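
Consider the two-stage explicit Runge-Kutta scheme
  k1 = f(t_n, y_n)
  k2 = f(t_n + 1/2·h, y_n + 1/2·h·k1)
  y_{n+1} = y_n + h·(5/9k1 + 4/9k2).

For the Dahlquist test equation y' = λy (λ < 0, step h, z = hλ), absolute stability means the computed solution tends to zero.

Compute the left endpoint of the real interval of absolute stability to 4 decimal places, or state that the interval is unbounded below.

left endpoint -4.5000.

With y'=λy (z=hλ):
  k1=λy_n ⇒ h·k1=z·y_n;  k2=λ(1+1/2z)y_n ⇒ h·k2=z(1+1/2z)y_n
  y_{n+1}/y_n = 1 + 5/9z + 4/9z(1+1/2z) = 1 + z + 2/9z²
  Hence R(z) = 1 + z + 2/9z².

Need |R(x)|<1, x<0.
x=-0.85: |R|=0.3106
R=1: x+2/9x²=0 ⇒ x=−9/2=-4.5000; min R=1−1/(4·2/9)=-0.1250>−1
Confirm numerically:
  x=-3.719: |R|=0.35455 <1
  x=-2.080: |R|=0.11858 <1
  x=-2.005: |R|=0.11166 <1
  x=-5.087: |R|=1.66357 >1
  x=-4.985: |R|=1.53727 >1
  x=-4.733: |R|=1.24506 >1
Interval (-4.5000, 0).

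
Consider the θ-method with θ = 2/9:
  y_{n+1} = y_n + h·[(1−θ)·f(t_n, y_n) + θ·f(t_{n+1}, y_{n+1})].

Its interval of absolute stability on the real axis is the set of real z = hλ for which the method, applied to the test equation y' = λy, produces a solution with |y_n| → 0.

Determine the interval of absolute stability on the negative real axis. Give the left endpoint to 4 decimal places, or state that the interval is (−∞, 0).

Test eqn y'=λy, z=hλ:
  y_{n+1} = y_n + z·[7/9·y_n + 2/9·y_{n+1}] ⇒ (1 − 2/9z)y_{n+1} = (1 + 7/9z)y_n
  ⇒ R(z) = (1 + 7/9z)/(1 − 2/9z).

Solve |R(x)|<1 on ℝ⁻.
x=-1.49: |R|=0.1194
R=−1: 1+7/9x = −1+2/9x ⇒ -5/9x=2 ⇒ x=2/(-5/9)=-3.6000
Confirm numerically:
  x=-3.297: |R|=0.90285 <1
  x=-2.284: |R|=0.51504 <1
  x=-2.128: |R|=0.44478 <1
  x=-4.026: |R|=1.12491 >1
  x=-3.953: |R|=1.10440 >1
  x=-3.782: |R|=1.05494 >1
So |R|<1 on (-3.6000, 0).

(-3.6000, 0).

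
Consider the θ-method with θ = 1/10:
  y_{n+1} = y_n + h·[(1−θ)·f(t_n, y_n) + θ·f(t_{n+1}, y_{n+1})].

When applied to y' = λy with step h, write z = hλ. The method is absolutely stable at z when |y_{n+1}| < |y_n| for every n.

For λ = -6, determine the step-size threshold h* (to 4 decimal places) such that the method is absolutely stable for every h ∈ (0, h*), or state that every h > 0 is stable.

(-2.5000,0); λ=-6 ⇒ h* = (5/2)/6 = 0.4167.

On y'=λy, z=hλ:
  y_{n+1} = y_n + z·[9/10·y_n + 1/10·y_{n+1}] ⇒ (1 − 1/10z)y_{n+1} = (1 + 9/10z)y_n
  Hence R(z) = (1 + 9/10z)/(1 − 1/10z).

Find x<0 with |R(x)|<1.
x=-0.52: |R|=0.5057
R=−1: 1+9/10x = −1+1/10x ⇒ -4/5x=2 ⇒ x=2/(-4/5)=-2.5000
Confirm numerically:
  x=-1.904: |R|=0.59946 <1
  x=-1.449: |R|=0.26561 <1
  x=-1.267: |R|=0.12452 <1
  x=-2.962: |R|=1.28514 >1
  x=-2.600: |R|=1.06349 >1
Interval (-2.5000, 0).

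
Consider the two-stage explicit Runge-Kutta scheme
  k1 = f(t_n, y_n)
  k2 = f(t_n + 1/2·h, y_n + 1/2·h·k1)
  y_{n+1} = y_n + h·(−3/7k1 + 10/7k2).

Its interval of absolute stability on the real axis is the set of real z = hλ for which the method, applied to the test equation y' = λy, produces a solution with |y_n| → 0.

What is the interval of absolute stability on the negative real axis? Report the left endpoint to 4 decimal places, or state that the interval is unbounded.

z∈(-1.4000,0).

On y'=λy, z=hλ:
  k1=λy_n ⇒ h·k1=z·y_n;  k2=λ(1+1/2z)y_n ⇒ h·k2=z(1+1/2z)y_n
  y_{n+1}/y_n = 1 − 3/7z + 10/7z(1+1/2z) = 1 + z + 5/7z²
  ⇒ R(z) = 1 + z + 5/7z².

Solve |R(x)|<1 on ℝ⁻.
x=-1.31: |R|=0.9158
R=1: x+5/7x²=0 ⇒ x=−7/5=-1.4000; min R=1−1/(4·5/7)=0.6500>−1
Confirm numerically:
  x=-1.219: |R|=0.84240 <1
  x=-1.047: |R|=0.73601 <1
  x=-0.832: |R|=0.66245 <1
  x=-1.768: |R|=1.46473 >1
  x=-1.725: |R|=1.40045 >1
  x=-1.524: |R|=1.13498 >1
Stable set (-1.4000, 0).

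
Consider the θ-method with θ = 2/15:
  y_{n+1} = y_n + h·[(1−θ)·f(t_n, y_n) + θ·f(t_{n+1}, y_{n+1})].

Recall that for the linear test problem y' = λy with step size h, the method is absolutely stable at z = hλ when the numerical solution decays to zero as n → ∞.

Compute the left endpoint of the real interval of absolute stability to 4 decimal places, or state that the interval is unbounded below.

On y'=λy, z=hλ:
  y_{n+1} = y_n + z·[13/15·y_n + 2/15·y_{n+1}] ⇒ (1 − 2/15z)y_{n+1} = (1 + 13/15z)y_n
  ⇒ R(z) = (1 + 13/15z)/(1 − 2/15z).

Need |R(x)|<1, x<0.
x=-0.35: |R|=0.6656
R=−1: 1+13/15x = −1+2/15x ⇒ -11/15x=2 ⇒ x=2/(-11/15)=-2.7273
Confirm numerically:
  x=-2.679: |R|=0.97392 <1
  x=-1.992: |R|=0.57396 <1
  x=-1.140: |R|=0.01042 <1
  x=-3.305: |R|=1.29408 >1
  x=-3.260: |R|=1.27230 >1
  x=-2.781: |R|=1.02874 >1
So |R|<1 on (-2.7273, 0).

left endpoint -2.7273.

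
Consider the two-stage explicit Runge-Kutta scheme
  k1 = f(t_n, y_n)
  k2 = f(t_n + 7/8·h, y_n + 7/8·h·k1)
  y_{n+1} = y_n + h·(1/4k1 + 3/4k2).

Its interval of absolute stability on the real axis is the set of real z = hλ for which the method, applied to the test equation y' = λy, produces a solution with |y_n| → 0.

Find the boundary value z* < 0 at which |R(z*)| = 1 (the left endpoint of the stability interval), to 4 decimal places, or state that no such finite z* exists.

With y'=λy (z=hλ):
  k1=λy_n ⇒ h·k1=z·y_n;  k2=λ(1+7/8z)y_n ⇒ h·k2=z(1+7/8z)y_n
  y_{n+1}/y_n = 1 + 1/4z + 3/4z(1+7/8z) = 1 + z + 21/32z²
  Hence R(z) = 1 + z + 21/32z².

Boundary: |R(x)|=1, x<0.
x=-1.25: |R|=0.7754
R=1: x+21/32x²=0 ⇒ x=−32/21=-1.5238; min R=1−1/(4·21/32)=0.6190>−1
Confirm numerically:
  x=-1.288: |R|=0.80068 <1
  x=-1.221: |R|=0.75736 <1
  x=-1.008: |R|=0.65879 <1
  x=-0.988: |R|=0.65259 <1
  x=-1.965: |R|=1.56893 >1
  x=-1.911: |R|=1.48557 >1
  x=-1.783: |R|=1.30328 >1
Stable set (-1.5238, 0).

z* = -1.5238.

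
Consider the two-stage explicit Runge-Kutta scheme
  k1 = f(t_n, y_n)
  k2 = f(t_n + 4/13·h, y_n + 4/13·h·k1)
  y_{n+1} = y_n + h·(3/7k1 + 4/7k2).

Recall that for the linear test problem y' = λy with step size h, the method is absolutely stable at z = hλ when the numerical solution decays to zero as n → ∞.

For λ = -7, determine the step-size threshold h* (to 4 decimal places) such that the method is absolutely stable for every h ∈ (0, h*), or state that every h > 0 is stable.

(-5.6875,0); λ=-7 ⇒ h* = (91/16)/7 = 0.8125.

Set f=λy, z=hλ:
  k1=λy_n ⇒ h·k1=z·y_n;  k2=λ(1+4/13z)y_n ⇒ h·k2=z(1+4/13z)y_n
  y_{n+1}/y_n = 1 + 3/7z + 4/7z(1+4/13z) = 1 + z + 16/91z²
  Hence R(z) = 1 + z + 16/91z².

Find x<0 with |R(x)|<1.
x=-1.31: |R|=0.0083
R=1: x+16/91x²=0 ⇒ x=−91/16=-5.6875; min R=1−1/(4·16/91)=-0.4219>−1
Confirm numerically:
  x=-5.613: |R|=0.92648 <1
  x=-3.328: |R|=0.38064 <1
  x=-2.779: |R|=0.42114 <1
  x=-2.389: |R|=0.38551 <1
  x=-6.018: |R|=1.34971 >1
  x=-5.912: |R|=1.23336 >1
  x=-5.878: |R|=1.19688 >1
So |R|<1 on (-5.6875, 0).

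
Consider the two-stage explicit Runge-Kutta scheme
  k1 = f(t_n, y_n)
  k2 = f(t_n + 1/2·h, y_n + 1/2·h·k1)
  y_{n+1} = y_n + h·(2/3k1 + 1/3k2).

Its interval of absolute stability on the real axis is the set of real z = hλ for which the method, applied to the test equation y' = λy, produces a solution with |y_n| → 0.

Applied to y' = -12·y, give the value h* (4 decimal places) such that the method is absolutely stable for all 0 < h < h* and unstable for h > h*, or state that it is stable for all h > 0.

(-6.0000,0); λ=-12 ⇒ h* = (6)/12 = 0.5000.

Test eqn y'=λy, z=hλ:
  k1=λy_n ⇒ h·k1=z·y_n;  k2=λ(1+1/2z)y_n ⇒ h·k2=z(1+1/2z)y_n
  y_{n+1}/y_n = 1 + 2/3z + 1/3z(1+1/2z) = 1 + z + 1/6z²
  ⇒ R(z) = 1 + z + 1/6z².

Solve |R(x)|<1 on ℝ⁻.
x=-1.64: |R|=0.1917
R=1: x+1/6x²=0 ⇒ x=−6=-6.0000; min R=1−1/(4·1/6)=-0.5000>−1
Confirm numerically:
  x=-5.952: |R|=0.95238 <1
  x=-4.171: |R|=0.27146 <1
  x=-3.615: |R|=0.43696 <1
  x=-2.985: |R|=0.49996 <1
  x=-6.597: |R|=1.65640 >1
  x=-6.305: |R|=1.32050 >1
Interval (-6.0000, 0).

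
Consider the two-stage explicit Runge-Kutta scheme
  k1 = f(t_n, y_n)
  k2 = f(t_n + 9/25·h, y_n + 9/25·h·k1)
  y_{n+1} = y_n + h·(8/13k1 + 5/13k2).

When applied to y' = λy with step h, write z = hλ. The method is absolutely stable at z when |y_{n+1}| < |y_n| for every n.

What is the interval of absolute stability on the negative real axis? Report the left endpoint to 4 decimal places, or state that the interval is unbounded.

Set f=λy, z=hλ:
  k1=λy_n ⇒ h·k1=z·y_n;  k2=λ(1+9/25z)y_n ⇒ h·k2=z(1+9/25z)y_n
  y_{n+1}/y_n = 1 + 8/13z + 5/13z(1+9/25z) = 1 + z + 9/65z²
  so R(z) = 1 + z + 9/65z².

Boundary: |R(x)|=1, x<0.
x=-0.69: |R|=0.3759
R=1: x+9/65x²=0 ⇒ x=−65/9=-7.2222; min R=1−1/(4·9/65)=-0.8056>−1
Confirm numerically:
  x=-6.907: |R|=0.69854 <1
  x=-3.727: |R|=0.80370 <1
  x=-3.662: |R|=0.80520 <1
  x=-7.537: |R|=1.32850 >1
  x=-7.448: |R|=1.23284 >1
So |R|<1 on (-7.2222, 0).

(-7.2222, 0).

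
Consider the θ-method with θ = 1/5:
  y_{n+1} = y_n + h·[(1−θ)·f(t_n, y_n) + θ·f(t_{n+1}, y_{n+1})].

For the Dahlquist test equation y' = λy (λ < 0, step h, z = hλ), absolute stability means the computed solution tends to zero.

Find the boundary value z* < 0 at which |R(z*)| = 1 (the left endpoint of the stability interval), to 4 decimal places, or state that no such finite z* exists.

On y'=λy, z=hλ:
  y_{n+1} = y_n + z·[4/5·y_n + 1/5·y_{n+1}] ⇒ (1 − 1/5z)y_{n+1} = (1 + 4/5z)y_n
  Hence R(z) = (1 + 4/5z)/(1 − 1/5z).

Find x<0 with |R(x)|<1.
x=-1.25: |R|=0.0000
R=−1: 1+4/5x = −1+1/5x ⇒ -3/5x=2 ⇒ x=2/(-3/5)=-3.3333
Confirm numerically:
  x=-3.121: |R|=0.92156 <1
  x=-2.212: |R|=0.53356 <1
  x=-1.842: |R|=0.34610 <1
  x=-1.535: |R|=0.17445 <1
  x=-3.802: |R|=1.15974 >1
  x=-3.377: |R|=1.01564 >1
So |R|<1 on (-3.3333, 0).

left endpoint -3.3333.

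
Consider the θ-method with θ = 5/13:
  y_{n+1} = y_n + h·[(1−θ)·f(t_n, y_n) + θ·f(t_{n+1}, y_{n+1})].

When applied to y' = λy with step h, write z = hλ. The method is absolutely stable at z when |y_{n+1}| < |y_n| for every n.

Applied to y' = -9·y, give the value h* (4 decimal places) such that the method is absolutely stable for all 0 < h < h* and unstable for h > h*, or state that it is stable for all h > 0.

(-8.6667,0); λ=-9 ⇒ h* = (26/3)/9 = 0.9630.

On y'=λy, z=hλ:
  y_{n+1} = y_n + z·[8/13·y_n + 5/13·y_{n+1}] ⇒ (1 − 5/13z)y_{n+1} = (1 + 8/13z)y_n
  R(z) = (1 + 8/13z)/(1 − 5/13z).

Find x<0 with |R(x)|<1.
x=-1.37: |R|=0.1028
R=−1: 1+8/13x = −1+5/13x ⇒ -3/13x=2 ⇒ x=2/(-3/13)=-8.6667
Confirm numerically:
  x=-8.294: |R|=0.97947 <1
  x=-6.320: |R|=0.84215 <1
  x=-5.559: |R|=0.77147 <1
  x=-9.141: |R|=1.02424 >1
  x=-8.903: |R|=1.01233 >1
  x=-8.812: |R|=1.00764 >1
Stable set (-8.6667, 0).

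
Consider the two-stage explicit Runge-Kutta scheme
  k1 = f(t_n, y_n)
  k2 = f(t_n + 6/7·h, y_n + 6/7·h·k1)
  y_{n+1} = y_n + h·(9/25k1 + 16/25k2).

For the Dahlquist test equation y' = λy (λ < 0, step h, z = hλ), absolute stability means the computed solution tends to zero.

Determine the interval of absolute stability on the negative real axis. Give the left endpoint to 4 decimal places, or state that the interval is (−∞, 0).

On y'=λy, z=hλ:
  k1=λy_n ⇒ h·k1=z·y_n;  k2=λ(1+6/7z)y_n ⇒ h·k2=z(1+6/7z)y_n
  y_{n+1}/y_n = 1 + 9/25z + 16/25z(1+6/7z) = 1 + z + 96/175z²
  Hence R(z) = 1 + z + 96/175z².

Find x<0 with |R(x)|<1.
x=-1.05: |R|=0.5548
R=1: x+96/175x²=0 ⇒ x=−175/96=-1.8229; min R=1−1/(4·96/175)=0.5443>−1
Confirm numerically:
  x=-1.551: |R|=0.76864 <1
  x=-1.519: |R|=0.74675 <1
  x=-1.212: |R|=0.59382 <1
  x=-2.367: |R|=1.70648 >1
  x=-2.314: |R|=1.62338 >1
Stable set (-1.8229, 0).

z∈(-1.8229,0).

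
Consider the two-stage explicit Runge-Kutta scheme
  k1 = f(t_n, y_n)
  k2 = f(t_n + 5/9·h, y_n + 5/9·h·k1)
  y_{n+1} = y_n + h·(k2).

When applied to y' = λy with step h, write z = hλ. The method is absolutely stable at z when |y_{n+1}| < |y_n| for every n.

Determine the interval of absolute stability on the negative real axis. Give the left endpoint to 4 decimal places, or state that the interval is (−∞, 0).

z∈(-1.8000,0).

On y'=λy, z=hλ:
  k1=λy_n ⇒ h·k1=z·y_n;  k2=λ(1+5/9z)y_n ⇒ h·k2=z(1+5/9z)y_n
  y_{n+1}/y_n = 1 + z(1+5/9z) = 1 + z + 5/9z²
  Hence R(z) = 1 + z + 5/9z².

Boundary: |R(x)|=1, x<0.
x=-0.96: |R|=0.5520
R=1: x+5/9x²=0 ⇒ x=−9/5=-1.8000; min R=1−1/(4·5/9)=0.5500>−1
Confirm numerically:
  x=-1.445: |R|=0.71501 <1
  x=-1.399: |R|=0.68833 <1
  x=-1.253: |R|=0.61923 <1
  x=-2.230: |R|=1.53272 >1
  x=-2.130: |R|=1.39050 >1
Stable set (-1.8000, 0).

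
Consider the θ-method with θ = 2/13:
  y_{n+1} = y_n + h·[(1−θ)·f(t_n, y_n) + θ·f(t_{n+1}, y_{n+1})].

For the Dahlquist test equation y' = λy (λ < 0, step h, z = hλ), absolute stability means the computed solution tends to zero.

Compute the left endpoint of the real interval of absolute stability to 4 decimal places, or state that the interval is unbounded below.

On y'=λy, z=hλ:
  y_{n+1} = y_n + z·[11/13·y_n + 2/13·y_{n+1}] ⇒ (1 − 2/13z)y_{n+1} = (1 + 11/13z)y_n
  ⇒ R(z) = (1 + 11/13z)/(1 − 2/13z).

Solve |R(x)|<1 on ℝ⁻.
x=-1.13: |R|=0.0374
R=−1: 1+11/13x = −1+2/13x ⇒ -9/13x=2 ⇒ x=2/(-9/13)=-2.8889
Confirm numerically:
  x=-2.004: |R|=0.53175 <1
  x=-1.875: |R|=0.45522 <1
  x=-1.232: |R|=0.03570 <1
  x=-1.229: |R|=0.03357 <1
  x=-3.340: |R|=1.20630 >1
  x=-3.069: |R|=1.08470 >1
So |R|<1 on (-2.8889, 0).

z* = -2.8889.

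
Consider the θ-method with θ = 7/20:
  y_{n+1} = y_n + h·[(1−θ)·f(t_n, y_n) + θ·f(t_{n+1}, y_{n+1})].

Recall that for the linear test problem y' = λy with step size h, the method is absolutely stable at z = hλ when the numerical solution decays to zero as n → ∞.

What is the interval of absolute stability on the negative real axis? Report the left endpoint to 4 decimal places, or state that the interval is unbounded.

Test eqn y'=λy, z=hλ:
  y_{n+1} = y_n + z·[13/20·y_n + 7/20·y_{n+1}] ⇒ (1 − 7/20z)y_{n+1} = (1 + 13/20z)y_n
  so R(z) = (1 + 13/20z)/(1 − 7/20z).

Need |R(x)|<1, x<0.
x=-1.47: |R|=0.0294
R=−1: 1+13/20x = −1+7/20x ⇒ -3/10x=2 ⇒ x=2/(-3/10)=-6.6667
Confirm numerically:
  x=-4.252: |R|=0.70887 <1
  x=-2.813: |R|=0.41745 <1
  x=-2.721: |R|=0.39371 <1
  x=-7.060: |R|=1.03400 >1
  x=-6.840: |R|=1.01532 >1
  x=-6.729: |R|=1.00557 >1
So |R|<1 on (-6.6667, 0).

(-6.6667, 0).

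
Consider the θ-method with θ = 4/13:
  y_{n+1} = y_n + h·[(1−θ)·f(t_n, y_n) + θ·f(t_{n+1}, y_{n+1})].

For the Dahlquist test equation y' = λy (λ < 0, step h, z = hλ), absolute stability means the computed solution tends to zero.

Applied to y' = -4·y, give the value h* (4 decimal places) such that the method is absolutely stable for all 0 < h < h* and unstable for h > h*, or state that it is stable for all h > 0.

Set f=λy, z=hλ:
  y_{n+1} = y_n + z·[9/13·y_n + 4/13·y_{n+1}] ⇒ (1 − 4/13z)y_{n+1} = (1 + 9/13z)y_n
  ⇒ R(z) = (1 + 9/13z)/(1 − 4/13z).

Find x<0 with |R(x)|<1.
x=-0.53: |R|=0.5443
R=−1: 1+9/13x = −1+4/13x ⇒ -5/13x=2 ⇒ x=2/(-5/13)=-5.2000
Confirm numerically:
  x=-4.166: |R|=0.82571 <1
  x=-3.741: |R|=0.73913 <1
  x=-2.807: |R|=0.50615 <1
  x=-2.758: |R|=0.49193 <1
  x=-5.733: |R|=1.07417 >1
  x=-5.570: |R|=1.05244 >1
  x=-5.343: |R|=1.02080 >1
Stable set (-5.2000, 0).

(-5.2000,0); λ=-4 ⇒ h* = (26/5)/4 = 1.3000.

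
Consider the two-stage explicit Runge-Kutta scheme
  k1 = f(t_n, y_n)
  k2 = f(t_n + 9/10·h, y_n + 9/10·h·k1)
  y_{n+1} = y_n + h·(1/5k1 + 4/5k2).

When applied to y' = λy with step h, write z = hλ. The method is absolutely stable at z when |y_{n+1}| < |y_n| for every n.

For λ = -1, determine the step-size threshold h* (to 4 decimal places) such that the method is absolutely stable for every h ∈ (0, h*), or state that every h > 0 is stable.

Test eqn y'=λy, z=hλ:
  k1=λy_n ⇒ h·k1=z·y_n;  k2=λ(1+9/10z)y_n ⇒ h·k2=z(1+9/10z)y_n
  y_{n+1}/y_n = 1 + 1/5z + 4/5z(1+9/10z) = 1 + z + 18/25z²
  Hence R(z) = 1 + z + 18/25z².

Need |R(x)|<1, x<0.
x=-1.69: |R|=1.3664
R=1: x+18/25x²=0 ⇒ x=−25/18=-1.3889; min R=1−1/(4·18/25)=0.6528>−1
Confirm numerically:
  x=-0.998: |R|=0.71912 <1
  x=-0.813: |R|=0.66290 <1
  x=-0.631: |R|=0.65568 <1
  x=-1.801: |R|=1.53439 >1
  x=-1.653: |R|=1.31433 >1
So |R|<1 on (-1.3889, 0).

(-1.3889,0); λ=-1 ⇒ h* = (25/18)/1 = 1.3889.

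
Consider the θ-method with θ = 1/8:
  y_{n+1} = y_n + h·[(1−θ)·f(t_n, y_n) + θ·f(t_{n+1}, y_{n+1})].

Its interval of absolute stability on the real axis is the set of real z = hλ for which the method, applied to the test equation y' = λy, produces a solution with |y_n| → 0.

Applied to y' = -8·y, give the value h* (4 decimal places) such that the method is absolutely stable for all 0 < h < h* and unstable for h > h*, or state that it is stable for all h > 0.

Test eqn y'=λy, z=hλ:
  y_{n+1} = y_n + z·[7/8·y_n + 1/8·y_{n+1}] ⇒ (1 − 1/8z)y_{n+1} = (1 + 7/8z)y_n
  R(z) = (1 + 7/8z)/(1 − 1/8z).

Find x<0 with |R(x)|<1.
x=-1.22: |R|=0.0586
R=−1: 1+7/8x = −1+1/8x ⇒ -3/4x=2 ⇒ x=2/(-3/4)=-2.6667
Confirm numerically:
  x=-2.485: |R|=0.89604 <1
  x=-2.321: |R|=0.79905 <1
  x=-2.113: |R|=0.67151 <1
  x=-1.628: |R|=0.35272 <1
  x=-3.266: |R|=1.31919 >1
  x=-2.971: |R|=1.16644 >1
  x=-2.733: |R|=1.03708 >1
So |R|<1 on (-2.6667, 0).

(-2.6667,0); λ=-8 ⇒ h* = (8/3)/8 = 0.3333.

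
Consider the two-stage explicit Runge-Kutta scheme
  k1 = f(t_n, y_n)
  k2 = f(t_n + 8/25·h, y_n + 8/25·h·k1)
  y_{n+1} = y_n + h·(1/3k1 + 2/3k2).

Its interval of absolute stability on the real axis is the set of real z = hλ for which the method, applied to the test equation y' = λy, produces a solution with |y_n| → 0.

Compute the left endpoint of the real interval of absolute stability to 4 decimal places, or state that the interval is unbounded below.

left endpoint -4.6875.

Test eqn y'=λy, z=hλ:
  k1=λy_n ⇒ h·k1=z·y_n;  k2=λ(1+8/25z)y_n ⇒ h·k2=z(1+8/25z)y_n
  y_{n+1}/y_n = 1 + 1/3z + 2/3z(1+8/25z) = 1 + z + 16/75z²
  R(z) = 1 + z + 16/75z².

Find x<0 with |R(x)|<1.
x=-1.17: |R|=0.1220
R=1: x+16/75x²=0 ⇒ x=−75/16=-4.6875; min R=1−1/(4·16/75)=-0.1719>−1
Confirm numerically:
  x=-4.451: |R|=0.77543 <1
  x=-4.382: |R|=0.71441 <1
  x=-3.150: |R|=0.03320 <1
  x=-2.489: |R|=0.16737 <1
  x=-5.207: |R|=1.57707 >1
  x=-4.839: |R|=1.15640 >1
Interval (-4.6875, 0).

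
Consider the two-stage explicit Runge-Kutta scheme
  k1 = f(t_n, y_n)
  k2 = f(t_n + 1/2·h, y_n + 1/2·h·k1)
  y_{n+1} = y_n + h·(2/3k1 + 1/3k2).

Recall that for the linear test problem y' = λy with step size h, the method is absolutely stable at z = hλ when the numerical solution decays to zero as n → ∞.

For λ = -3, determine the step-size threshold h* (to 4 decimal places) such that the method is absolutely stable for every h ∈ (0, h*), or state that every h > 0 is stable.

Set f=λy, z=hλ:
  k1=λy_n ⇒ h·k1=z·y_n;  k2=λ(1+1/2z)y_n ⇒ h·k2=z(1+1/2z)y_n
  y_{n+1}/y_n = 1 + 2/3z + 1/3z(1+1/2z) = 1 + z + 1/6z²
  so R(z) = 1 + z + 1/6z².

Find x<0 with |R(x)|<1.
x=-1.63: |R|=0.1872
R=1: x+1/6x²=0 ⇒ x=−6=-6.0000; min R=1−1/(4·1/6)=-0.5000>−1
Confirm numerically:
  x=-4.704: |R|=0.01606 <1
  x=-4.649: |R|=0.04680 <1
  x=-4.466: |R|=0.14181 <1
  x=-4.122: |R|=0.29019 <1
  x=-6.370: |R|=1.39282 >1
  x=-6.289: |R|=1.30292 >1
Stable set (-6.0000, 0).

(-6.0000,0); λ=-3 ⇒ h* = (6)/3 = 2.0000.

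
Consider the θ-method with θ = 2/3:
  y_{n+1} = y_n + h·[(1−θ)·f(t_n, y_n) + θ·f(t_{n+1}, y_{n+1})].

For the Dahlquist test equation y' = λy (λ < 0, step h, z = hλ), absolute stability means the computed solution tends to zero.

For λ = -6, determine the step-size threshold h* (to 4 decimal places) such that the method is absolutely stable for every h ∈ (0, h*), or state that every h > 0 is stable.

unbounded; (−∞, 0). Any h>0 works for λ=-6.

With y'=λy (z=hλ):
  y_{n+1} = y_n + z·[1/3·y_n + 2/3·y_{n+1}] ⇒ (1 − 2/3z)y_{n+1} = (1 + 1/3z)y_n
  ⇒ R(z) = (1 + 1/3z)/(1 − 2/3z).

Find x<0 with |R(x)|<1.
x=-0.98: |R|=0.4073
x=-2: |R|=0.1429
x=-10: |R|=0.3043
x=-100: |R|=0.4778
θ=2/3≥1/2 ⇒ |1+1/3x|<|1−2/3x| ∀x<0 ⇒ interval (−∞,0).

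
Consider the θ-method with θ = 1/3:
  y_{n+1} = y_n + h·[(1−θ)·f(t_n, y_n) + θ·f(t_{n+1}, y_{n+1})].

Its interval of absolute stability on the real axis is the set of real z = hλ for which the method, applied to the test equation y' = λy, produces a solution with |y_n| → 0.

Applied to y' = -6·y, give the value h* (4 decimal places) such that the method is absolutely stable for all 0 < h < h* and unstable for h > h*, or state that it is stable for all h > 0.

Set f=λy, z=hλ:
  y_{n+1} = y_n + z·[2/3·y_n + 1/3·y_{n+1}] ⇒ (1 − 1/3z)y_{n+1} = (1 + 2/3z)y_n
  so R(z) = (1 + 2/3z)/(1 − 1/3z).

Need |R(x)|<1, x<0.
x=-1.24: |R|=0.1226
R=−1: 1+2/3x = −1+1/3x ⇒ -1/3x=2 ⇒ x=2/(-1/3)=-6.0000
Confirm numerically:
  x=-3.939: |R|=0.70298 <1
  x=-3.777: |R|=0.67198 <1
  x=-3.623: |R|=0.64110 <1
  x=-6.452: |R|=1.04782 >1
  x=-6.064: |R|=1.00706 >1
Interval (-6.0000, 0).

(-6.0000,0); λ=-6 ⇒ h* = (6)/6 = 1.0000.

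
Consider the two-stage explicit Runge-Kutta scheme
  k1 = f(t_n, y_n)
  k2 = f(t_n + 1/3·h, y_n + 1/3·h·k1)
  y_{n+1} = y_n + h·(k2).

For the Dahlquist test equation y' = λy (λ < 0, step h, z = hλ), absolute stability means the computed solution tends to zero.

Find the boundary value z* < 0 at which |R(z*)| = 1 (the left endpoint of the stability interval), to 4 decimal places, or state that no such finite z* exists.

z* = -3.0000.

Set f=λy, z=hλ:
  k1=λy_n ⇒ h·k1=z·y_n;  k2=λ(1+1/3z)y_n ⇒ h·k2=z(1+1/3z)y_n
  y_{n+1}/y_n = 1 + z(1+1/3z) = 1 + z + 1/3z²
  ⇒ R(z) = 1 + z + 1/3z².

Boundary: |R(x)|=1, x<0.
x=-0.9: |R|=0.3700
R=1: x+1/3x²=0 ⇒ x=−3=-3.0000; min R=1−1/(4·1/3)=0.2500>−1
Confirm numerically:
  x=-2.795: |R|=0.80901 <1
  x=-2.537: |R|=0.60846 <1
  x=-1.655: |R|=0.25801 <1
  x=-1.620: |R|=0.25480 <1
  x=-3.462: |R|=1.53315 >1
  x=-3.283: |R|=1.30970 >1
  x=-3.028: |R|=1.02826 >1
Stable set (-3.0000, 0).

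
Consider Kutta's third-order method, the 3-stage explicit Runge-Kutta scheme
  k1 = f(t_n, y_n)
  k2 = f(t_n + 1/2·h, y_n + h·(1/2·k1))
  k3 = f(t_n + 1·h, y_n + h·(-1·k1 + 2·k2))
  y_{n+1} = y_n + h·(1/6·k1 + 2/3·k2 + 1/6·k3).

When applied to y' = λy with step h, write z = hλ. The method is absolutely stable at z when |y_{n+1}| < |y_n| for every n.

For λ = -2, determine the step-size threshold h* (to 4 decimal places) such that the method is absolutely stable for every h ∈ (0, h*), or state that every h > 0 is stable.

With y'=λy (z=hλ):
  order 3, 3-stage ⇒ R(z)=1+z+z^2/2+z^3/6
  (e.g. R(-1.17)=0.24751, |R|=0.24751)

Find x<0 with |R(x)|<1.
x=-1.17: |R|=0.2475
|R(-2.31)|=0.6963 |R(-1.02)|=0.3233 |R(-0.95)|=0.3584
Bisect:
  x_lo=-3.3079 |R|=2.8694  x_hi=-0.3734 |R|=0.6876
  mid=-1.84067 |R|=0.18602 →hi
  mid=-2.57429 |R|=1.10409 →lo
  mid=-2.20748 |R|=0.56382 →hi
  mid=-2.39088 |R|=0.81056 →hi
  mid=-2.48258 |R|=0.95109 →hi
  mid=-2.52844 |R|=1.02599 →lo
  mid=-2.50551 |R|=0.98814 →hi
  mid=-2.51697 |R|=1.00697 →lo
  mid=-2.51124 |R|=0.99753 →hi
  ...
  [-2.51285,-2.51267] ⇒ x*=-2.5127
Stable set (-2.5127, 0).

(-2.5127,0); λ=-2 ⇒ h* = 1.2564.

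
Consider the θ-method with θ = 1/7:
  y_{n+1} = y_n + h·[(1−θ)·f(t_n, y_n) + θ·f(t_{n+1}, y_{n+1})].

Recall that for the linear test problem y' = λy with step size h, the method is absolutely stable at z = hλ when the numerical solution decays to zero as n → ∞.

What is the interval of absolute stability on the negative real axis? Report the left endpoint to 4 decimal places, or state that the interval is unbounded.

With y'=λy (z=hλ):
  y_{n+1} = y_n + z·[6/7·y_n + 1/7·y_{n+1}] ⇒ (1 − 1/7z)y_{n+1} = (1 + 6/7z)y_n
  R(z) = (1 + 6/7z)/(1 − 1/7z).

Solve |R(x)|<1 on ℝ⁻.
x=-1.32: |R|=0.1106
R=−1: 1+6/7x = −1+1/7x ⇒ -5/7x=2 ⇒ x=2/(-5/7)=-2.8000
Confirm numerically:
  x=-2.630: |R|=0.91173 <1
  x=-2.526: |R|=0.85618 <1
  x=-2.490: |R|=0.83667 <1
  x=-2.393: |R|=0.78335 <1
  x=-3.331: |R|=1.25699 >1
  x=-3.173: |R|=1.18333 >1
  x=-2.908: |R|=1.05450 >1
Stable set (-2.8000, 0).

z∈(-2.8000,0).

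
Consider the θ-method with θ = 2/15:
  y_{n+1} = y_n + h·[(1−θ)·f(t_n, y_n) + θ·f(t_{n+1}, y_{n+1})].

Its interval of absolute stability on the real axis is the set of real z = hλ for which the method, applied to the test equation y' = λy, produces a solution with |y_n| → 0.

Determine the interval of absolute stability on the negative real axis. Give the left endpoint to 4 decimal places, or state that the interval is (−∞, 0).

z∈(-2.7273,0).

With y'=λy (z=hλ):
  y_{n+1} = y_n + z·[13/15·y_n + 2/15·y_{n+1}] ⇒ (1 − 2/15z)y_{n+1} = (1 + 13/15z)y_n
  Hence R(z) = (1 + 13/15z)/(1 − 2/15z).

Need |R(x)|<1, x<0.
x=-0.34: |R|=0.6747
R=−1: 1+13/15x = −1+2/15x ⇒ -11/15x=2 ⇒ x=2/(-11/15)=-2.7273
Confirm numerically:
  x=-2.476: |R|=0.86147 <1
  x=-2.147: |R|=0.66917 <1
  x=-2.045: |R|=0.60686 <1
  x=-3.187: |R|=1.23660 >1
  x=-2.949: |R|=1.11671 >1
Stable set (-2.7273, 0).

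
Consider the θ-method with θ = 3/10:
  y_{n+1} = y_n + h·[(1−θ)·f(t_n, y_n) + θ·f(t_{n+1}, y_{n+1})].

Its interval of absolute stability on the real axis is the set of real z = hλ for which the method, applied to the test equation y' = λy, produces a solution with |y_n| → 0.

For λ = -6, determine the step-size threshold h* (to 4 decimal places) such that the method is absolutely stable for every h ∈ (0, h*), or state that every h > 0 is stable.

Test eqn y'=λy, z=hλ:
  y_{n+1} = y_n + z·[7/10·y_n + 3/10·y_{n+1}] ⇒ (1 − 3/10z)y_{n+1} = (1 + 7/10z)y_n
  Hence R(z) = (1 + 7/10z)/(1 − 3/10z).

Solve |R(x)|<1 on ℝ⁻.
x=-1.72: |R|=0.1346
R=−1: 1+7/10x = −1+3/10x ⇒ -2/5x=2 ⇒ x=2/(-2/5)=-5.0000
Confirm numerically:
  x=-4.366: |R|=0.89021 <1
  x=-4.347: |R|=0.88664 <1
  x=-3.491: |R|=0.70517 <1
  x=-2.158: |R|=0.30994 <1
  x=-5.461: |R|=1.06989 >1
  x=-5.434: |R|=1.06600 >1
Stable set (-5.0000, 0).

(-5.0000,0); λ=-6 ⇒ h* = (5)/6 = 0.8333.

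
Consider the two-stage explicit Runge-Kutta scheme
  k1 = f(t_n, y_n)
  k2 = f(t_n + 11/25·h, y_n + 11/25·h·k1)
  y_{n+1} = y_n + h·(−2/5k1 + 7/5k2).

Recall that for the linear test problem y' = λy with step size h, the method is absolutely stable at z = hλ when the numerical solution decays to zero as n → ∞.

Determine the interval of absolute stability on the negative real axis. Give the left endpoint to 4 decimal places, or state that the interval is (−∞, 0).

Test eqn y'=λy, z=hλ:
  k1=λy_n ⇒ h·k1=z·y_n;  k2=λ(1+11/25z)y_n ⇒ h·k2=z(1+11/25z)y_n
  y_{n+1}/y_n = 1 − 2/5z + 7/5z(1+11/25z) = 1 + z + 77/125z²
  so R(z) = 1 + z + 77/125z².

Boundary: |R(x)|=1, x<0.
x=-0.43: |R|=0.6839
R=1: x+77/125x²=0 ⇒ x=−125/77=-1.6234; min R=1−1/(4·77/125)=0.5942>−1
Confirm numerically:
  x=-0.908: |R|=0.59987 <1
  x=-0.884: |R|=0.59738 <1
  x=-0.772: |R|=0.59513 <1
  x=-1.882: |R|=1.29983 >1
  x=-1.758: |R|=1.14579 >1
Interval (-1.6234, 0).

z∈(-1.6234,0).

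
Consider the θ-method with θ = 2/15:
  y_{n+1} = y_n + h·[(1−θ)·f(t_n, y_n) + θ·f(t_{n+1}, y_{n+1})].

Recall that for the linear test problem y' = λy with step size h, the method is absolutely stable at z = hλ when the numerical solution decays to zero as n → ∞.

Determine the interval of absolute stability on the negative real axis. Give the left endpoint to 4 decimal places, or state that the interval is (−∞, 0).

z∈(-2.7273,0).

On y'=λy, z=hλ:
  y_{n+1} = y_n + z·[13/15·y_n + 2/15·y_{n+1}] ⇒ (1 − 2/15z)y_{n+1} = (1 + 13/15z)y_n
  ⇒ R(z) = (1 + 13/15z)/(1 − 2/15z).

Find x<0 with |R(x)|<1.
x=-1.34: |R|=0.1369
R=−1: 1+13/15x = −1+2/15x ⇒ -11/15x=2 ⇒ x=2/(-11/15)=-2.7273
Confirm numerically:
  x=-1.791: |R|=0.44575 <1
  x=-1.675: |R|=0.36921 <1
  x=-1.449: |R|=0.21438 <1
  x=-1.339: |R|=0.13616 <1
  x=-3.192: |R|=1.23906 >1
  x=-3.167: |R|=1.22673 >1
  x=-2.824: |R|=1.05153 >1
Interval (-2.7273, 0).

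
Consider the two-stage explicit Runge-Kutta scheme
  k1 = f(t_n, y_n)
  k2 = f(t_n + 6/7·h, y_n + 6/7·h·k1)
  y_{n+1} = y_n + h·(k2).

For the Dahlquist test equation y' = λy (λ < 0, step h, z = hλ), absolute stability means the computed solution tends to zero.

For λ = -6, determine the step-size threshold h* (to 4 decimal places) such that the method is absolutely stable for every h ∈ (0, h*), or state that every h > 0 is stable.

On y'=λy, z=hλ:
  k1=λy_n ⇒ h·k1=z·y_n;  k2=λ(1+6/7z)y_n ⇒ h·k2=z(1+6/7z)y_n
  y_{n+1}/y_n = 1 + z(1+6/7z) = 1 + z + 6/7z²
  Hence R(z) = 1 + z + 6/7z².

Find x<0 with |R(x)|<1.
x=-1.56: |R|=1.5259
R=1: x+6/7x²=0 ⇒ x=−7/6=-1.1667; min R=1−1/(4·6/7)=0.7083>−1
Confirm numerically:
  x=-0.978: |R|=0.84184 <1
  x=-0.767: |R|=0.73725 <1
  x=-0.575: |R|=0.70839 <1
  x=-0.523: |R|=0.71145 <1
  x=-1.417: |R|=1.30405 >1
  x=-1.316: |R|=1.16845 >1
  x=-1.261: |R|=1.10196 >1
Stable set (-1.1667, 0).

(-1.1667,0); λ=-6 ⇒ h* = (7/6)/6 = 0.1944.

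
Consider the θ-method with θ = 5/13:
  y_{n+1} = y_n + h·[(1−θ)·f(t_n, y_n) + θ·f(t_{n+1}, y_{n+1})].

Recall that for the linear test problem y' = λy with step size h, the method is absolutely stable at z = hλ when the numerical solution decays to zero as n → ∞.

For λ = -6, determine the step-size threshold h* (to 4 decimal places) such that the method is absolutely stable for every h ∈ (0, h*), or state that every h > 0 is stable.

With y'=λy (z=hλ):
  y_{n+1} = y_n + z·[8/13·y_n + 5/13·y_{n+1}] ⇒ (1 − 5/13z)y_{n+1} = (1 + 8/13z)y_n
  so R(z) = (1 + 8/13z)/(1 − 5/13z).

Find x<0 with |R(x)|<1.
x=-1.8: |R|=0.0636
R=−1: 1+8/13x = −1+5/13x ⇒ -3/13x=2 ⇒ x=2/(-3/13)=-8.6667
Confirm numerically:
  x=-7.897: |R|=0.95601 <1
  x=-7.720: |R|=0.94496 <1
  x=-5.041: |R|=0.71530 <1
  x=-4.172: |R|=0.60177 <1
  x=-9.233: |R|=1.02872 >1
  x=-8.812: |R|=1.00764 >1
  x=-8.692: |R|=1.00135 >1
So |R|<1 on (-8.6667, 0).

(-8.6667,0); λ=-6 ⇒ h* = (26/3)/6 = 1.4444.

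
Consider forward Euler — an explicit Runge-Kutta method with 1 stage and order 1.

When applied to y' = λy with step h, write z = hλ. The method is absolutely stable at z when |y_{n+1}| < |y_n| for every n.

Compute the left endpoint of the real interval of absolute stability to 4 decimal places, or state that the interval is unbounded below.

z* = -2.0000.

With y'=λy (z=hλ):
  order 1, 1-stage ⇒ R(z)=1+z
  (e.g. R(-0.73)=0.27000, |R|=0.27000)

Solve |R(x)|<1 on ℝ⁻.
x=-0.73: |R|=0.2700
|R(-2.13)|=1.1300 |R(-1.77)|=0.7700 |R(-0.62)|=0.3800
Bisect:
  x_lo=-2.7566 |R|=1.7566  x_hi=-0.2041 |R|=0.7959
  mid=-1.48034 |R|=0.48034 →hi
  mid=-2.11848 |R|=1.11848 →lo
  mid=-1.79941 |R|=0.79941 →hi
  mid=-1.95895 |R|=0.95895 →hi
  mid=-2.03872 |R|=1.03872 →lo
  mid=-1.99883 |R|=0.99883 →hi
  mid=-2.01877 |R|=1.01877 →lo
  mid=-2.00880 |R|=1.00880 →lo
  ...
  [-2.00008,-1.99992] ⇒ x*=-2.0000
Stable set (-2.0000, 0).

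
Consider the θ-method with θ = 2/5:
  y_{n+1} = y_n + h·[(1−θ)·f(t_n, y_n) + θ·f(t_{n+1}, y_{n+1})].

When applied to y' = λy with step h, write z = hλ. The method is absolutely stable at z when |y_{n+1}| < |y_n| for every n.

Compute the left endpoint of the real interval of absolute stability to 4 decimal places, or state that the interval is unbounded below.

Set f=λy, z=hλ:
  y_{n+1} = y_n + z·[3/5·y_n + 2/5·y_{n+1}] ⇒ (1 − 2/5z)y_{n+1} = (1 + 3/5z)y_n
  Hence R(z) = (1 + 3/5z)/(1 − 2/5z).

Boundary: |R(x)|=1, x<0.
x=-0.34: |R|=0.7007
R=−1: 1+3/5x = −1+2/5x ⇒ -1/5x=2 ⇒ x=2/(-1/5)=-10.0000
Confirm numerically:
  x=-8.709: |R|=0.94241 <1
  x=-6.779: |R|=0.82644 <1
  x=-4.721: |R|=0.63447 <1
  x=-10.555: |R|=1.02126 >1
  x=-10.479: |R|=1.01845 >1
Interval (-10.0000, 0).

z* = -10.0000.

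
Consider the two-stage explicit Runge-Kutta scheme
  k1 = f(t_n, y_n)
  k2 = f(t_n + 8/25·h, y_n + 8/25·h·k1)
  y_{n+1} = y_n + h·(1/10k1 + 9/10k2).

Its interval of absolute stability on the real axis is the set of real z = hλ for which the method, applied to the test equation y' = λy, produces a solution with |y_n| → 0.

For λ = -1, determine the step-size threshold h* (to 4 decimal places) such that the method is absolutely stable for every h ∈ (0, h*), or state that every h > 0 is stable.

With y'=λy (z=hλ):
  k1=λy_n ⇒ h·k1=z·y_n;  k2=λ(1+8/25z)y_n ⇒ h·k2=z(1+8/25z)y_n
  y_{n+1}/y_n = 1 + 1/10z + 9/10z(1+8/25z) = 1 + z + 36/125z²
  Hence R(z) = 1 + z + 36/125z².

Need |R(x)|<1, x<0.
x=-1.7: |R|=0.1323
R=1: x+36/125x²=0 ⇒ x=−125/36=-3.4722; min R=1−1/(4·36/125)=0.1319>−1
Confirm numerically:
  x=-3.332: |R|=0.86544 <1
  x=-2.919: |R|=0.53492 <1
  x=-1.687: |R|=0.13264 <1
  x=-3.933: |R|=1.52192 >1
  x=-3.610: |R|=1.14324 >1
  x=-3.493: |R|=1.02090 >1
Stable set (-3.4722, 0).

(-3.4722,0); λ=-1 ⇒ h* = (125/36)/1 = 3.4722.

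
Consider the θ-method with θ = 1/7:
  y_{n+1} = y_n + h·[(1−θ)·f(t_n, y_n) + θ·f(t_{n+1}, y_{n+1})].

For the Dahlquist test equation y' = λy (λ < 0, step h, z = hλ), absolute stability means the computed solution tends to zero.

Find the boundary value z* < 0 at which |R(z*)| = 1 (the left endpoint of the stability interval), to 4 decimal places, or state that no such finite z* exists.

Test eqn y'=λy, z=hλ:
  y_{n+1} = y_n + z·[6/7·y_n + 1/7·y_{n+1}] ⇒ (1 − 1/7z)y_{n+1} = (1 + 6/7z)y_n
  ⇒ R(z) = (1 + 6/7z)/(1 − 1/7z).

Solve |R(x)|<1 on ℝ⁻.
x=-1.74: |R|=0.3936
R=−1: 1+6/7x = −1+1/7x ⇒ -5/7x=2 ⇒ x=2/(-5/7)=-2.8000
Confirm numerically:
  x=-2.237: |R|=0.69525 <1
  x=-2.000: |R|=0.55556 <1
  x=-1.638: |R|=0.32739 <1
  x=-3.369: |R|=1.27438 >1
  x=-3.268: |R|=1.22789 >1
  x=-3.239: |R|=1.21438 >1
Interval (-2.8000, 0).

left endpoint -2.8000.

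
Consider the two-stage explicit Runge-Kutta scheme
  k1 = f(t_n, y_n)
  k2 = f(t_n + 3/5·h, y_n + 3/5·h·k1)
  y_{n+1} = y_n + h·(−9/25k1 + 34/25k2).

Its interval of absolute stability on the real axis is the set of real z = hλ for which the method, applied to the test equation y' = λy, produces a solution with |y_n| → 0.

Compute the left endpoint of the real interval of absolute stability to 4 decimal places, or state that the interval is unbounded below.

On y'=λy, z=hλ:
  k1=λy_n ⇒ h·k1=z·y_n;  k2=λ(1+3/5z)y_n ⇒ h·k2=z(1+3/5z)y_n
  y_{n+1}/y_n = 1 − 9/25z + 34/25z(1+3/5z) = 1 + z + 102/125z²
  R(z) = 1 + z + 102/125z².

Solve |R(x)|<1 on ℝ⁻.
x=-0.6: |R|=0.6938
R=1: x+102/125x²=0 ⇒ x=−125/102=-1.2255; min R=1−1/(4·102/125)=0.6936>−1
Confirm numerically:
  x=-1.067: |R|=0.86201 <1
  x=-0.883: |R|=0.75323 <1
  x=-0.806: |R|=0.72410 <1
  x=-0.662: |R|=0.69561 <1
  x=-1.803: |R|=1.84966 >1
  x=-1.478: |R|=1.30454 >1
  x=-1.264: |R|=1.03972 >1
Stable set (-1.2255, 0).

left endpoint -1.2255.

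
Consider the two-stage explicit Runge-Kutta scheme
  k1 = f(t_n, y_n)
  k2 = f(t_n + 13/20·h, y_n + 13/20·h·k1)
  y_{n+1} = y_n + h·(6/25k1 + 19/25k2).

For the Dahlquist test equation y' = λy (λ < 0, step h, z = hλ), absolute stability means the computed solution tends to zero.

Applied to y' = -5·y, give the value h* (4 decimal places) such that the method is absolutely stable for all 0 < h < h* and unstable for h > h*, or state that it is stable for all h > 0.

(-2.0243,0); λ=-5 ⇒ h* = (500/247)/5 = 0.4049.

On y'=λy, z=hλ:
  k1=λy_n ⇒ h·k1=z·y_n;  k2=λ(1+13/20z)y_n ⇒ h·k2=z(1+13/20z)y_n
  y_{n+1}/y_n = 1 + 6/25z + 19/25z(1+13/20z) = 1 + z + 247/500z²
  R(z) = 1 + z + 247/500z².

Find x<0 with |R(x)|<1.
x=-0.36: |R|=0.7040
R=1: x+247/500x²=0 ⇒ x=−500/247=-2.0243; min R=1−1/(4·247/500)=0.4939>−1
Confirm numerically:
  x=-1.921: |R|=0.90198 <1
  x=-1.812: |R|=0.80997 <1
  x=-1.146: |R|=0.50278 <1
  x=-0.952: |R|=0.49571 <1
  x=-2.357: |R|=1.38739 >1
  x=-2.172: |R|=1.15849 >1
  x=-2.148: |R|=1.13127 >1
Interval (-2.0243, 0).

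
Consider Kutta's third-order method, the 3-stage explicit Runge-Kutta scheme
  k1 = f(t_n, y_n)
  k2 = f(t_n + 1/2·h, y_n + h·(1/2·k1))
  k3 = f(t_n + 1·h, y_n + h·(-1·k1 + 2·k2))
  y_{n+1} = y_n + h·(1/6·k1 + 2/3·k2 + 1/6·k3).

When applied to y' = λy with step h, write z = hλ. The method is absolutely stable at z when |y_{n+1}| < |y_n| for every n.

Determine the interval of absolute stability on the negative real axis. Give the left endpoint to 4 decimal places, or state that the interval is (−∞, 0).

z∈(-2.5127,0).

Set f=λy, z=hλ:
  order 3, 3-stage ⇒ R(z)=1+z+z^2/2+z^3/6
  (e.g. R(-1.28)=0.18967, |R|=0.18967)

Find x<0 with |R(x)|<1.
x=-1.28: |R|=0.1897
|R(-2.7)|=1.3355 |R(-2.63)|=1.2035 |R(-1.99)|=0.3234
Bisect:
  x_lo=-3.1822 |R|=2.4897  x_hi=-0.1540 |R|=0.8573
  mid=-1.66808 |R|=0.05040 →hi
  mid=-2.42513 |R|=0.86164 →hi
  mid=-2.80366 |R|=1.54645 →lo
  mid=-2.61440 |R|=1.17513 →lo
  mid=-2.51977 |R|=1.01158 →lo
  mid=-2.47245 |R|=0.93497 →hi
  mid=-2.49611 |R|=0.97286 →hi
  mid=-2.50794 |R|=0.99211 →hi
  ...
  [-2.51293,-2.51274] ⇒ x*=-2.5127
Interval (-2.5127, 0).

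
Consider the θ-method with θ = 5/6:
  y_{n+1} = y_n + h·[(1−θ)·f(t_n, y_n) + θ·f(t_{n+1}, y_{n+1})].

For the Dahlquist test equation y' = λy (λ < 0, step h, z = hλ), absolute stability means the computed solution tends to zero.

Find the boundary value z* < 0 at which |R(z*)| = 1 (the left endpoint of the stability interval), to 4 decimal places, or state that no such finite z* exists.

(−∞, 0) — no finite endpoint.

Set f=λy, z=hλ:
  y_{n+1} = y_n + z·[1/6·y_n + 5/6·y_{n+1}] ⇒ (1 − 5/6z)y_{n+1} = (1 + 1/6z)y_n
  ⇒ R(z) = (1 + 1/6z)/(1 − 5/6z).

Find x<0 with |R(x)|<1.
x=-1.02: |R|=0.4486
x=-2: |R|=0.2500
x=-10: |R|=0.0714
x=-100: |R|=0.1858
θ=5/6≥1/2 ⇒ |1+1/6x|<|1−5/6x| ∀x<0 ⇒ unbounded interval.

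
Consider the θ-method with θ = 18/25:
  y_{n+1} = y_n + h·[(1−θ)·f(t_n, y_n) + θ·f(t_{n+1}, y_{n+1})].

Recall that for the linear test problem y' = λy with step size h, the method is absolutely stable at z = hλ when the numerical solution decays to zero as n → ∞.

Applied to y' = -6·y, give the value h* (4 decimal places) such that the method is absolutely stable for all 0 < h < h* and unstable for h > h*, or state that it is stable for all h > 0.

interval (−∞, 0). Any h>0 works for λ=-6.

Test eqn y'=λy, z=hλ:
  y_{n+1} = y_n + z·[7/25·y_n + 18/25·y_{n+1}] ⇒ (1 − 18/25z)y_{n+1} = (1 + 7/25z)y_n
  R(z) = (1 + 7/25z)/(1 − 18/25z).

Find x<0 with |R(x)|<1.
x=-0.95: |R|=0.4359
x=-2: |R|=0.1803
x=-10: |R|=0.2195
x=-100: |R|=0.3699
θ=18/25≥1/2 ⇒ |1+7/25x|<|1−18/25x| ∀x<0 ⇒ stable on all of ℝ⁻.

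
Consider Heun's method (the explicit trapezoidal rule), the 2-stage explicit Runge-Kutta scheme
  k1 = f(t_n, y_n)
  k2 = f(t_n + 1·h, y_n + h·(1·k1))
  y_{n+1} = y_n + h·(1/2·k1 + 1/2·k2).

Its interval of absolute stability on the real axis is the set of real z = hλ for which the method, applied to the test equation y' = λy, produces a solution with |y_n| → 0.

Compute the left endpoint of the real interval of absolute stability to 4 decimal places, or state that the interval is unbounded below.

left endpoint -2.0000.

With y'=λy (z=hλ):
  order 2, 2-stage ⇒ R(z)=1+z+z^2/2
  (e.g. R(-1.46)=0.60580, |R|=0.60580)

Solve |R(x)|<1 on ℝ⁻.
x=-1.46: |R|=0.6058
|R(-2.27)|=1.3064 |R(-1.23)|=0.5264 |R(-1.18)|=0.5162
Bisect:
  x_lo=-2.4749 |R|=1.5876  x_hi=-0.1686 |R|=0.8456
  mid=-1.32173 |R|=0.55175 →hi
  mid=-1.89831 |R|=0.90348 →hi
  mid=-2.18659 |R|=1.20400 →lo
  mid=-2.04245 |R|=1.04335 →lo
  mid=-1.97038 |R|=0.97082 →hi
  mid=-2.00641 |R|=1.00643 →lo
  mid=-1.98840 |R|=0.98846 →hi
  mid=-1.99741 |R|=0.99741 →hi
  mid=-2.00191 |R|=1.00191 →lo
  mid=-1.99966 |R|=0.99966 →hi
  ...
  [-2.00008,-1.99994] ⇒ x*=-2.0000
So |R|<1 on (-2.0000, 0).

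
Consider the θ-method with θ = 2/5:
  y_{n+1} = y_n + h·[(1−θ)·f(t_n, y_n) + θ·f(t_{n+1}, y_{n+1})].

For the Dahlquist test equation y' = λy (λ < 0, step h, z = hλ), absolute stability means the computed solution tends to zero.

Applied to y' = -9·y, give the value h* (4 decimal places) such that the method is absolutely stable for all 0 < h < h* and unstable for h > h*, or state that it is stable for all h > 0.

With y'=λy (z=hλ):
  y_{n+1} = y_n + z·[3/5·y_n + 2/5·y_{n+1}] ⇒ (1 − 2/5z)y_{n+1} = (1 + 3/5z)y_n
  ⇒ R(z) = (1 + 3/5z)/(1 − 2/5z).

Boundary: |R(x)|=1, x<0.
x=-0.79: |R|=0.3997
R=−1: 1+3/5x = −1+2/5x ⇒ -1/5x=2 ⇒ x=2/(-1/5)=-10.0000
Confirm numerically:
  x=-9.962: |R|=0.99848 <1
  x=-9.496: |R|=0.97899 <1
  x=-8.693: |R|=0.94162 <1
  x=-10.218: |R|=1.00857 >1
  x=-10.158: |R|=1.00624 >1
So |R|<1 on (-10.0000, 0).

(-10.0000,0); λ=-9 ⇒ h* = (10)/9 = 1.1111.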